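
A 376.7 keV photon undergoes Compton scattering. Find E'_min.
152.2410 keV (at θ = 180°)

The scattered photon has minimum energy when its wavelength is maximum, i.e., when the Compton shift Δλ = λ_C(1 − cos θ) is maximum. This occurs at θ = 180° (backscattering), giving Δλ_max = 2λ_C = 4.8526 pm.

Initial wavelength: λ₀ = hc/E₀ = 3.2913 pm
Maximum final wavelength: λ'_max = λ₀ + 2λ_C = 3.2913 + 4.8526 = 8.1439 pm
Minimum final energy: E'_min = hc/λ'_max = 152.2410 keV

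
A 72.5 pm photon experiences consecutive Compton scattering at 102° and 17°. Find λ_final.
75.5368 pm

Apply Compton shift twice:

First scattering at θ₁ = 102°:
Δλ₁ = λ_C(1 - cos(102°))
Δλ₁ = 2.4263 × 1.2079
Δλ₁ = 2.9308 pm

After first scattering:
λ₁ = 72.5 + 2.9308 = 75.4308 pm

Second scattering at θ₂ = 17°:
Δλ₂ = λ_C(1 - cos(17°))
Δλ₂ = 2.4263 × 0.0437
Δλ₂ = 0.1060 pm

Final wavelength:
λ₂ = 75.4308 + 0.1060 = 75.5368 pm

Total shift: Δλ_total = 2.9308 + 0.1060 = 3.0368 pm

(Intermediate values are shown rounded; full precision is carried through to the final answer.)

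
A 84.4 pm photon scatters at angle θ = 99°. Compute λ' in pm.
87.2059 pm

Using the Compton scattering formula:
λ' = λ + Δλ = λ + λ_C(1 - cos θ)

Given:
- Initial wavelength λ = 84.4 pm
- Scattering angle θ = 99°
- Compton wavelength λ_C ≈ 2.4263 pm

Calculate the shift:
Δλ = 2.4263 × (1 - cos(99°))
Δλ = 2.4263 × 1.1564
Δλ = 2.8059 pm

Final wavelength:
λ' = 84.4 + 2.8059 = 87.2059 pm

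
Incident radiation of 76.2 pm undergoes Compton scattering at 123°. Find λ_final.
79.9478 pm

Using the Compton scattering formula:
λ' = λ + Δλ = λ + λ_C(1 - cos θ)

Given:
- Initial wavelength λ = 76.2 pm
- Scattering angle θ = 123°
- Compton wavelength λ_C ≈ 2.4263 pm

Calculate the shift:
Δλ = 2.4263 × (1 - cos(123°))
Δλ = 2.4263 × 1.5446
Δλ = 3.7478 pm

Final wavelength:
λ' = 76.2 + 3.7478 = 79.9478 pm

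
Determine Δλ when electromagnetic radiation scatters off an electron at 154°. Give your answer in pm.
4.6071 pm

Using the Compton scattering formula:
Δλ = λ_C(1 - cos θ)

where λ_C = h/(m_e·c) ≈ 2.4263 pm is the Compton wavelength of an electron.

For θ = 154°:
cos(154°) = -0.8988
1 - cos(154°) = 1.8988

Δλ = 2.4263 × 1.8988
Δλ = 4.6071 pm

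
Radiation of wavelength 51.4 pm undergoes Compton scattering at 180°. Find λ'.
56.2526 pm

Using the Compton formula: λ' = λ + λ_C(1 − cos θ)

For θ = 180°, cos θ = -1 (exact) = -1.0000, so:
1 − cos 180° = 1 − (-1) = 2.0000

Δλ = λ_C × 2.0000 = 2.4263 × 2.0000 = 4.8526 pm

λ' = 51.4 + 4.8526 = 56.2526 pm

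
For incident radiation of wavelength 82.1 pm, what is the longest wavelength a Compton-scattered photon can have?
86.9526 pm (at θ = 180°)

The Compton shift is Δλ = λ_C(1 − cos θ).

Since cos θ ranges from −1 to 1, the factor (1 − cos θ) ranges from 0 to 2; the maximum shift occurs at θ = 180° (backscattering):
Δλ_max = 2λ_C = 2 × 2.4263 pm = 4.8526 pm

Maximum scattered wavelength:
λ'_max = λ₀ + Δλ_max = 82.1 + 4.8526 = 86.9526 pm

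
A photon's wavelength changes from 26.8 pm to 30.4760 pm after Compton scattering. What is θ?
121.00°

First find the wavelength shift:
Δλ = λ' - λ = 30.4760 - 26.8 = 3.6760 pm

Using Δλ = λ_C(1 - cos θ), with λ_C = h/(m_e·c) ≈ 2.42631024 pm:
cos θ = 1 - Δλ/λ_C
cos θ = 1 - 3.6760/2.42631024
cos θ = -0.515058

θ = arccos(-0.515058)
θ = 121.00°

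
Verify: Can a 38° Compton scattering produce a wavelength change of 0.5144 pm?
Yes, consistent

Calculate the expected shift for θ = 38°:

Δλ_expected = λ_C(1 - cos(38°))
Δλ_expected = 2.4263 × (1 - cos(38°))
Δλ_expected = 2.4263 × 0.2120
Δλ_expected = 0.5144 pm

Given shift: 0.5144 pm
Expected shift: 0.5144 pm
Difference: 0.0000 pm

The values match. This is consistent with Compton scattering at the stated angle.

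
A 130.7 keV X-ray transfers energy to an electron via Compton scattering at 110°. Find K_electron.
33.3989 keV

By energy conservation: K_e = E_initial - E_final

First find the scattered photon energy:
Initial wavelength: λ = hc/E = 9.4862 pm
Compton shift: Δλ = λ_C(1 - cos(110°)) = 3.2562 pm
Final wavelength: λ' = 9.4862 + 3.2562 = 12.7423 pm
Final photon energy: E' = hc/λ' = 97.3011 keV

Electron kinetic energy:
K_e = E - E' = 130.7000 - 97.3011 = 33.3989 keV

(Intermediate values are shown rounded; full precision is carried through to the final answer.)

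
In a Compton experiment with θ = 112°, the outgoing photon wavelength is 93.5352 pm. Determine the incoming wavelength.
90.2000 pm

From λ' = λ + Δλ, we have λ = λ' - Δλ

First calculate the Compton shift:
Δλ = λ_C(1 - cos θ)
Δλ = 2.4263 × (1 - cos(112°))
Δλ = 2.4263 × 1.3746
Δλ = 3.3352 pm

Initial wavelength:
λ = λ' - Δλ
λ = 93.5352 - 3.3352
λ = 90.2000 pm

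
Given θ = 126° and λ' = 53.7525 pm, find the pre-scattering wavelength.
49.9000 pm

From λ' = λ + Δλ, we have λ = λ' - Δλ

First calculate the Compton shift:
Δλ = λ_C(1 - cos θ)
Δλ = 2.4263 × (1 - cos(126°))
Δλ = 2.4263 × 1.5878
Δλ = 3.8525 pm

Initial wavelength:
λ = λ' - Δλ
λ = 53.7525 - 3.8525
λ = 49.9000 pm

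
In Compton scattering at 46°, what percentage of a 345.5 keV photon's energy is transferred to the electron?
0.1711 (or 17.11%)

Calculate initial and final photon energies:

Initial: E₀ = 345.5 keV → λ₀ = 3.5885 pm
Compton shift: Δλ = 0.7409 pm
Final wavelength: λ' = 4.3294 pm
Final energy: E' = 286.3775 keV

Fractional energy loss:
(E₀ - E')/E₀ = (345.5000 - 286.3775)/345.5000
= 59.1225/345.5000
= 0.1711
= 17.11%

(Intermediate values are shown rounded; full precision is carried through to the final answer.)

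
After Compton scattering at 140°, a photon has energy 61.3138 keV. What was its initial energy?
77.7999 keV

Convert final energy to wavelength (hc ≈ 1239.842 keV·pm):
λ' = hc/E' = 1239.842 / 61.3138 = 20.2213 pm

Calculate the Compton shift:
Δλ = λ_C(1 - cos(140°))
Δλ = 2.4263 × (1 - cos(140°))
Δλ = 4.2850 pm

Initial wavelength:
λ = λ' - Δλ = 20.2213 - 4.2850 = 15.9363 pm

Initial energy:
E = hc/λ = 1239.842 / 15.9363 = 77.7999 keV

(Intermediate values are shown rounded; full precision is carried through to the final answer.)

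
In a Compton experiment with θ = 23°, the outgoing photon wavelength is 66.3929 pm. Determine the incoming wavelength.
66.2000 pm

From λ' = λ + Δλ, we have λ = λ' - Δλ

First calculate the Compton shift:
Δλ = λ_C(1 - cos θ)
Δλ = 2.4263 × (1 - cos(23°))
Δλ = 2.4263 × 0.0795
Δλ = 0.1929 pm

Initial wavelength:
λ = λ' - Δλ
λ = 66.3929 - 0.1929
λ = 66.2000 pm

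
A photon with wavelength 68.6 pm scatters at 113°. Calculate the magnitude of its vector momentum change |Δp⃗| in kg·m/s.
1.5733e-23 kg·m/s

Photon momentum magnitude is p = h/λ.

Initial momentum:
p₀ = h/λ = 6.6261e-34/6.8600e-11 = 9.6590e-24 kg·m/s

After scattering:
λ' = λ + Δλ = 68.6 + 3.3743 = 71.9743 pm
p' = h/λ' = 6.6261e-34/7.1974e-11 = 9.2062e-24 kg·m/s

Momentum is a vector; the scattered photon's direction makes angle θ = 113° with the incident direction. The magnitude of the vector change Δp⃗ = p⃗₀ − p⃗' is found from the law of cosines:
|Δp⃗|² = p₀² + p'² − 2p₀p'cos θ
|Δp⃗|² = (9.6590e-24)² + (9.2062e-24)² − 2·9.6590e-24·9.2062e-24·cos(113°)
|Δp⃗| = 1.5733e-23 kg·m/s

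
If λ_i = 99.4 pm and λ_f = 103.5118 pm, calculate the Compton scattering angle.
134.00°

First find the wavelength shift:
Δλ = λ' - λ = 103.5118 - 99.4 = 4.1118 pm

Using Δλ = λ_C(1 - cos θ), with λ_C = h/(m_e·c) ≈ 2.42631024 pm:
cos θ = 1 - Δλ/λ_C
cos θ = 1 - 4.1118/2.42631024
cos θ = -0.694672

θ = arccos(-0.694672)
θ = 134.00°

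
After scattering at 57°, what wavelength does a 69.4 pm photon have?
70.5048 pm

Using the Compton scattering formula:
λ' = λ + Δλ = λ + λ_C(1 - cos θ)

Given:
- Initial wavelength λ = 69.4 pm
- Scattering angle θ = 57°
- Compton wavelength λ_C ≈ 2.4263 pm

Calculate the shift:
Δλ = 2.4263 × (1 - cos(57°))
Δλ = 2.4263 × 0.4554
Δλ = 1.1048 pm

Final wavelength:
λ' = 69.4 + 1.1048 = 70.5048 pm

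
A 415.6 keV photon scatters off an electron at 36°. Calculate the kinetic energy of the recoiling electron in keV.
55.8754 keV

By energy conservation: K_e = E_initial - E_final

First find the scattered photon energy:
Initial wavelength: λ = hc/E = 2.9833 pm
Compton shift: Δλ = λ_C(1 - cos(36°)) = 0.4634 pm
Final wavelength: λ' = 2.9833 + 0.4634 = 3.4466 pm
Final photon energy: E' = hc/λ' = 359.7246 keV

Electron kinetic energy:
K_e = E - E' = 415.6000 - 359.7246 = 55.8754 keV

(Intermediate values are shown rounded; full precision is carried through to the final answer.)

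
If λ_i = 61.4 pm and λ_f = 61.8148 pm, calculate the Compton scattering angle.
34.00°

First find the wavelength shift:
Δλ = λ' - λ = 61.8148 - 61.4 = 0.4148 pm

Using Δλ = λ_C(1 - cos θ), with λ_C = h/(m_e·c) ≈ 2.42631024 pm:
cos θ = 1 - Δλ/λ_C
cos θ = 1 - 0.4148/2.42631024
cos θ = 0.829041

θ = arccos(0.829041)
θ = 34.00°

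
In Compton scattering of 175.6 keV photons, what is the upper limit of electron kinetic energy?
71.5273 keV

Maximum energy transfer occurs at θ = 180° (backscattering).

Initial photon: E₀ = 175.6 keV → λ₀ = 7.0606 pm

Maximum Compton shift (at 180°):
Δλ_max = 2λ_C = 2 × 2.4263 = 4.8526 pm

Final wavelength:
λ' = 7.0606 + 4.8526 = 11.9132 pm

Minimum photon energy (maximum energy to electron):
E'_min = hc/λ' = 104.0727 keV

Maximum electron kinetic energy:
K_max = E₀ - E'_min = 175.6000 - 104.0727 = 71.5273 keV

(Intermediate values are shown rounded; full precision is carried through to the final answer.)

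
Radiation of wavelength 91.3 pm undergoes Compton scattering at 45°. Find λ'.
92.0106 pm

Using the Compton formula: λ' = λ + λ_C(1 − cos θ)

For θ = 45°, cos θ = √2/2 (exact) ≈ 0.7071, so:
1 − cos 45° = 1 − (√2/2) ≈ 0.2929

Δλ = λ_C × 0.2929 = 2.4263 × 0.2929 = 0.7106 pm

λ' = 91.3 + 0.7106 = 92.0106 pm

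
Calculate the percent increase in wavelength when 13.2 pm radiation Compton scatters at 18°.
0.8996%

Calculate the Compton shift:
Δλ = λ_C(1 - cos(18°))
Δλ = 2.4263 × (1 - cos(18°))
Δλ = 2.4263 × 0.0489
Δλ = 0.1188 pm

Percentage change:
(Δλ/λ₀) × 100 = (0.1188/13.2) × 100
= 0.8996%

(Intermediate values are shown rounded; full precision is carried through to the final answer.)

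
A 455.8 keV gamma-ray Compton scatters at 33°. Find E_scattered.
398.4606 keV

First convert energy to wavelength:
λ = hc/E, with hc ≈ 1239.842 keV·pm (i.e. 1239.842 eV·nm)

For E = 455.8 keV = 455800 eV:
λ = 1239.842 keV·pm / 455.8 keV
λ = 2.7201 pm

Calculate the Compton shift:
Δλ = λ_C(1 - cos(33°)) = 2.4263 × 0.1613
Δλ = 0.3914 pm

Final wavelength:
λ' = 2.7201 + 0.3914 = 3.1116 pm

Final energy:
E' = hc/λ' = 1239.842 / 3.1116 = 398.4606 keV

(Intermediate values are shown rounded; full precision is carried through to the final answer.)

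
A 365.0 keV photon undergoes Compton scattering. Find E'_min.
150.2939 keV (at θ = 180°)

The scattered photon has minimum energy when its wavelength is maximum, i.e., when the Compton shift Δλ = λ_C(1 − cos θ) is maximum. This occurs at θ = 180° (backscattering), giving Δλ_max = 2λ_C = 4.8526 pm.

Initial wavelength: λ₀ = hc/E₀ = 3.3968 pm
Maximum final wavelength: λ'_max = λ₀ + 2λ_C = 3.3968 + 4.8526 = 8.2494 pm
Minimum final energy: E'_min = hc/λ'_max = 150.2939 keV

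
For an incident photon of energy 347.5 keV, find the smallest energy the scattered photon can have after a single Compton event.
147.2407 keV (at θ = 180°)

The scattered photon has minimum energy when its wavelength is maximum, i.e., when the Compton shift Δλ = λ_C(1 − cos θ) is maximum. This occurs at θ = 180° (backscattering), giving Δλ_max = 2λ_C = 4.8526 pm.

Initial wavelength: λ₀ = hc/E₀ = 3.5679 pm
Maximum final wavelength: λ'_max = λ₀ + 2λ_C = 3.5679 + 4.8526 = 8.4205 pm
Minimum final energy: E'_min = hc/λ'_max = 147.2407 keV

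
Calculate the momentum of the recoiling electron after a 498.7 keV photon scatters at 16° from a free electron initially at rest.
7.3465e-23 kg·m/s

The electron is initially at rest, so by conservation of momentum:
p⃗_e = p⃗₀ − p⃗'  (incident photon momentum minus scattered photon momentum)

Photon momentum magnitudes (p = h/λ = E/c):
λ₀ = hc/E₀ = 2.4861 pm → p₀ = h/λ₀ = 2.6652e-22 kg·m/s
Δλ = λ_C(1 − cos 16°) = 0.0940 pm
λ' = 2.5801 pm → p' = h/λ' = 2.5681e-22 kg·m/s

The scattered photon makes angle θ = 16° with the incident direction, so by the law of cosines:
|p⃗_e|² = p₀² + p'² − 2p₀p'cos θ
|p⃗_e|² = (2.6652e-22)² + (2.5681e-22)² − 2·2.6652e-22·2.5681e-22·cos(16°)
|p⃗_e| = 7.3465e-23 kg·m/s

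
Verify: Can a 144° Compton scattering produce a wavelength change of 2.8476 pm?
No, inconsistent

Calculate the expected shift for θ = 144°:

Δλ_expected = λ_C(1 - cos(144°))
Δλ_expected = 2.4263 × (1 - cos(144°))
Δλ_expected = 2.4263 × 1.8090
Δλ_expected = 4.3892 pm

Given shift: 2.8476 pm
Expected shift: 4.3892 pm
Difference: 1.5416 pm

The values do not match. The given shift corresponds to θ ≈ 100.0°, not 144°.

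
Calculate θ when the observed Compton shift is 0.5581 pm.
39.65°

From the Compton formula Δλ = λ_C(1 - cos θ), we can solve for θ:

cos θ = 1 - Δλ/λ_C

Given:
- Δλ = 0.5581 pm
- λ_C = h/(m_e·c) ≈ 2.42631024 pm

cos θ = 1 - 0.5581/2.42631024
cos θ = 1 - 0.230020
cos θ = 0.769980

θ = arccos(0.769980)
θ = 39.65°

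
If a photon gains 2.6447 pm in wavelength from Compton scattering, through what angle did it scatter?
95.16°

From the Compton formula Δλ = λ_C(1 - cos θ), we can solve for θ:

cos θ = 1 - Δλ/λ_C

Given:
- Δλ = 2.6447 pm
- λ_C = h/(m_e·c) ≈ 2.42631024 pm

cos θ = 1 - 2.6447/2.42631024
cos θ = 1 - 1.090009
cos θ = -0.090009

θ = arccos(-0.090009)
θ = 95.16°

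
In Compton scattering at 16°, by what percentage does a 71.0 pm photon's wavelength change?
0.1324%

Calculate the Compton shift:
Δλ = λ_C(1 - cos(16°))
Δλ = 2.4263 × (1 - cos(16°))
Δλ = 2.4263 × 0.0387
Δλ = 0.0940 pm

Percentage change:
(Δλ/λ₀) × 100 = (0.0940/71.0) × 100
= 0.1324%

(Intermediate values are shown rounded; full precision is carried through to the final answer.)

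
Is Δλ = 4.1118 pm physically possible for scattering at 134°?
Yes, consistent

Calculate the expected shift for θ = 134°:

Δλ_expected = λ_C(1 - cos(134°))
Δλ_expected = 2.4263 × (1 - cos(134°))
Δλ_expected = 2.4263 × 1.6947
Δλ_expected = 4.1118 pm

Given shift: 4.1118 pm
Expected shift: 4.1118 pm
Difference: 0.0000 pm

The values match. This is consistent with Compton scattering at the stated angle.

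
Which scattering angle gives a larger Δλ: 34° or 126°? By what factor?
126° produces the larger shift by a factor of 9.287

Calculate both shifts using Δλ = λ_C(1 - cos θ):

For θ₁ = 34°:
Δλ₁ = 2.4263 × (1 - cos(34°))
Δλ₁ = 2.4263 × 0.1710
Δλ₁ = 0.4148 pm

For θ₂ = 126°:
Δλ₂ = 2.4263 × (1 - cos(126°))
Δλ₂ = 2.4263 × 1.5878
Δλ₂ = 3.8525 pm

The 126° angle produces the larger shift.
Ratio: 3.8525/0.4148 = 9.287

(Intermediate values are shown rounded; full precision is carried through to the final answer.)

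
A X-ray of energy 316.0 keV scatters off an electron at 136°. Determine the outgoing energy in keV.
153.1576 keV

First convert energy to wavelength:
λ = hc/E, with hc ≈ 1239.842 keV·pm (i.e. 1239.842 eV·nm)

For E = 316.0 keV = 316000 eV:
λ = 1239.842 keV·pm / 316.0 keV
λ = 3.9236 pm

Calculate the Compton shift:
Δλ = λ_C(1 - cos(136°)) = 2.4263 × 1.7193
Δλ = 4.1717 pm

Final wavelength:
λ' = 3.9236 + 4.1717 = 8.0952 pm

Final energy:
E' = hc/λ' = 1239.842 / 8.0952 = 153.1576 keV

(Intermediate values are shown rounded; full precision is carried through to the final answer.)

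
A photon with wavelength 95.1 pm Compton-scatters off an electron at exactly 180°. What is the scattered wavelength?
99.9526 pm

Using the Compton formula: λ' = λ + λ_C(1 − cos θ)

For θ = 180°, cos θ = -1 (exact) = -1.0000, so:
1 − cos 180° = 1 − (-1) = 2.0000

Δλ = λ_C × 2.0000 = 2.4263 × 2.0000 = 4.8526 pm

λ' = 95.1 + 4.8526 = 99.9526 pm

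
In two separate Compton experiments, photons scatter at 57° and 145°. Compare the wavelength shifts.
145° produces the larger shift by a factor of 3.995

Calculate both shifts using Δλ = λ_C(1 - cos θ):

For θ₁ = 57°:
Δλ₁ = 2.4263 × (1 - cos(57°))
Δλ₁ = 2.4263 × 0.4554
Δλ₁ = 1.1048 pm

For θ₂ = 145°:
Δλ₂ = 2.4263 × (1 - cos(145°))
Δλ₂ = 2.4263 × 1.8192
Δλ₂ = 4.4138 pm

The 145° angle produces the larger shift.
Ratio: 4.4138/1.1048 = 3.995

(Intermediate values are shown rounded; full precision is carried through to the final answer.)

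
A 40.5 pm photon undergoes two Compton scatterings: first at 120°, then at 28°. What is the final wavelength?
44.4235 pm

Apply Compton shift twice:

First scattering at θ₁ = 120°:
Δλ₁ = λ_C(1 - cos(120°))
Δλ₁ = 2.4263 × 1.5000
Δλ₁ = 3.6395 pm

After first scattering:
λ₁ = 40.5 + 3.6395 = 44.1395 pm

Second scattering at θ₂ = 28°:
Δλ₂ = λ_C(1 - cos(28°))
Δλ₂ = 2.4263 × 0.1171
Δλ₂ = 0.2840 pm

Final wavelength:
λ₂ = 44.1395 + 0.2840 = 44.4235 pm

Total shift: Δλ_total = 3.6395 + 0.2840 = 3.9235 pm

(Intermediate values are shown rounded; full precision is carried through to the final answer.)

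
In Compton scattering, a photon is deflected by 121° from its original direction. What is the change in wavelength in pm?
3.6760 pm

Using the Compton scattering formula:
Δλ = λ_C(1 - cos θ)

where λ_C = h/(m_e·c) ≈ 2.4263 pm is the Compton wavelength of an electron.

For θ = 121°:
cos(121°) = -0.5150
1 - cos(121°) = 1.5150

Δλ = 2.4263 × 1.5150
Δλ = 3.6760 pm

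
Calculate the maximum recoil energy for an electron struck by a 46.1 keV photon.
7.0465 keV

Maximum energy transfer occurs at θ = 180° (backscattering).

Initial photon: E₀ = 46.1 keV → λ₀ = 26.8946 pm

Maximum Compton shift (at 180°):
Δλ_max = 2λ_C = 2 × 2.4263 = 4.8526 pm

Final wavelength:
λ' = 26.8946 + 4.8526 = 31.7472 pm

Minimum photon energy (maximum energy to electron):
E'_min = hc/λ' = 39.0535 keV

Maximum electron kinetic energy:
K_max = E₀ - E'_min = 46.1000 - 39.0535 = 7.0465 keV

(Intermediate values are shown rounded; full precision is carried through to the final answer.)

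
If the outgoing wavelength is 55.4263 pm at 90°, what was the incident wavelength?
53.0000 pm

From λ' = λ + Δλ, we have λ = λ' - Δλ

First calculate the Compton shift:
Δλ = λ_C(1 - cos θ)
Δλ = 2.4263 × (1 - cos(90°))
Δλ = 2.4263 × 1.0000
Δλ = 2.4263 pm

Initial wavelength:
λ = λ' - Δλ
λ = 55.4263 - 2.4263
λ = 53.0000 pm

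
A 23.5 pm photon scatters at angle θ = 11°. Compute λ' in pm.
23.5446 pm

Using the Compton scattering formula:
λ' = λ + Δλ = λ + λ_C(1 - cos θ)

Given:
- Initial wavelength λ = 23.5 pm
- Scattering angle θ = 11°
- Compton wavelength λ_C ≈ 2.4263 pm

Calculate the shift:
Δλ = 2.4263 × (1 - cos(11°))
Δλ = 2.4263 × 0.0184
Δλ = 0.0446 pm

Final wavelength:
λ' = 23.5 + 0.0446 = 23.5446 pm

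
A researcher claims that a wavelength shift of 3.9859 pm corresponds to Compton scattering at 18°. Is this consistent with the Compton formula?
No, inconsistent

Calculate the expected shift for θ = 18°:

Δλ_expected = λ_C(1 - cos(18°))
Δλ_expected = 2.4263 × (1 - cos(18°))
Δλ_expected = 2.4263 × 0.0489
Δλ_expected = 0.1188 pm

Given shift: 3.9859 pm
Expected shift: 0.1188 pm
Difference: 3.8672 pm

The values do not match. The given shift corresponds to θ ≈ 130.0°, not 18°.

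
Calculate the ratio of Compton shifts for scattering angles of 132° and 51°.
132° produces the larger shift by a factor of 4.503

Calculate both shifts using Δλ = λ_C(1 - cos θ):

For θ₁ = 51°:
Δλ₁ = 2.4263 × (1 - cos(51°))
Δλ₁ = 2.4263 × 0.3707
Δλ₁ = 0.8994 pm

For θ₂ = 132°:
Δλ₂ = 2.4263 × (1 - cos(132°))
Δλ₂ = 2.4263 × 1.6691
Δλ₂ = 4.0498 pm

The 132° angle produces the larger shift.
Ratio: 4.0498/0.8994 = 4.503

(Intermediate values are shown rounded; full precision is carried through to the final answer.)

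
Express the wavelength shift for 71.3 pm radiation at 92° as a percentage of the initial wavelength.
3.5217%

Calculate the Compton shift:
Δλ = λ_C(1 - cos(92°))
Δλ = 2.4263 × (1 - cos(92°))
Δλ = 2.4263 × 1.0349
Δλ = 2.5110 pm

Percentage change:
(Δλ/λ₀) × 100 = (2.5110/71.3) × 100
= 3.5217%

(Intermediate values are shown rounded; full precision is carried through to the final answer.)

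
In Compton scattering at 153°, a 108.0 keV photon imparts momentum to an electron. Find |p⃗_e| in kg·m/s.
9.6298e-23 kg·m/s

The electron is initially at rest, so by conservation of momentum:
p⃗_e = p⃗₀ − p⃗'  (incident photon momentum minus scattered photon momentum)

Photon momentum magnitudes (p = h/λ = E/c):
λ₀ = hc/E₀ = 11.4800 pm → p₀ = h/λ₀ = 5.7718e-23 kg·m/s
Δλ = λ_C(1 − cos 153°) = 4.5882 pm
λ' = 16.0682 pm → p' = h/λ' = 4.1237e-23 kg·m/s

The scattered photon makes angle θ = 153° with the incident direction, so by the law of cosines:
|p⃗_e|² = p₀² + p'² − 2p₀p'cos θ
|p⃗_e|² = (5.7718e-23)² + (4.1237e-23)² − 2·5.7718e-23·4.1237e-23·cos(153°)
|p⃗_e| = 9.6298e-23 kg·m/s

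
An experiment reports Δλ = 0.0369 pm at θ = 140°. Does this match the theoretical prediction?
No, inconsistent

Calculate the expected shift for θ = 140°:

Δλ_expected = λ_C(1 - cos(140°))
Δλ_expected = 2.4263 × (1 - cos(140°))
Δλ_expected = 2.4263 × 1.7660
Δλ_expected = 4.2850 pm

Given shift: 0.0369 pm
Expected shift: 4.2850 pm
Difference: 4.2481 pm

The values do not match. The given shift corresponds to θ ≈ 10.0°, not 140°.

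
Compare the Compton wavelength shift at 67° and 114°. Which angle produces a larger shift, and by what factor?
114° produces the larger shift by a factor of 2.309

Calculate both shifts using Δλ = λ_C(1 - cos θ):

For θ₁ = 67°:
Δλ₁ = 2.4263 × (1 - cos(67°))
Δλ₁ = 2.4263 × 0.6093
Δλ₁ = 1.4783 pm

For θ₂ = 114°:
Δλ₂ = 2.4263 × (1 - cos(114°))
Δλ₂ = 2.4263 × 1.4067
Δλ₂ = 3.4132 pm

The 114° angle produces the larger shift.
Ratio: 3.4132/1.4783 = 2.309

(Intermediate values are shown rounded; full precision is carried through to the final answer.)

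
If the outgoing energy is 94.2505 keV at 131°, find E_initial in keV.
135.7000 keV

Convert final energy to wavelength (hc ≈ 1239.842 keV·pm):
λ' = hc/E' = 1239.842 / 94.2505 = 13.1548 pm

Calculate the Compton shift:
Δλ = λ_C(1 - cos(131°))
Δλ = 2.4263 × (1 - cos(131°))
Δλ = 4.0181 pm

Initial wavelength:
λ = λ' - Δλ = 13.1548 - 4.0181 = 9.1366 pm

Initial energy:
E = hc/λ = 1239.842 / 9.1366 = 135.7000 keV

(Intermediate values are shown rounded; full precision is carried through to the final answer.)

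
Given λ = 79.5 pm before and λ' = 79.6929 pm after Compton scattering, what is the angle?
23.00°

First find the wavelength shift:
Δλ = λ' - λ = 79.6929 - 79.5 = 0.1929 pm

Using Δλ = λ_C(1 - cos θ), with λ_C = h/(m_e·c) ≈ 2.42631024 pm:
cos θ = 1 - Δλ/λ_C
cos θ = 1 - 0.1929/2.42631024
cos θ = 0.920497

θ = arccos(0.920497)
θ = 23.00°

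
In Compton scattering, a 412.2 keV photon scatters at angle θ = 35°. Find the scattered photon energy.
359.7229 keV

First convert energy to wavelength:
λ = hc/E, with hc ≈ 1239.842 keV·pm (i.e. 1239.842 eV·nm)

For E = 412.2 keV = 412200 eV:
λ = 1239.842 keV·pm / 412.2 keV
λ = 3.0079 pm

Calculate the Compton shift:
Δλ = λ_C(1 - cos(35°)) = 2.4263 × 0.1808
Δλ = 0.4388 pm

Final wavelength:
λ' = 3.0079 + 0.4388 = 3.4467 pm

Final energy:
E' = hc/λ' = 1239.842 / 3.4467 = 359.7229 keV

(Intermediate values are shown rounded; full precision is carried through to the final answer.)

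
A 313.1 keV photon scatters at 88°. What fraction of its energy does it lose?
0.3716 (or 37.16%)

Calculate initial and final photon energies:

Initial: E₀ = 313.1 keV → λ₀ = 3.9599 pm
Compton shift: Δλ = 2.3416 pm
Final wavelength: λ' = 6.3015 pm
Final energy: E' = 196.7527 keV

Fractional energy loss:
(E₀ - E')/E₀ = (313.1000 - 196.7527)/313.1000
= 116.3473/313.1000
= 0.3716
= 37.16%

(Intermediate values are shown rounded; full precision is carried through to the final answer.)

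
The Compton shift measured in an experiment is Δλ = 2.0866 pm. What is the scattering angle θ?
81.95°

From the Compton formula Δλ = λ_C(1 - cos θ), we can solve for θ:

cos θ = 1 - Δλ/λ_C

Given:
- Δλ = 2.0866 pm
- λ_C = h/(m_e·c) ≈ 2.42631024 pm

cos θ = 1 - 2.0866/2.42631024
cos θ = 1 - 0.859989
cos θ = 0.140011

θ = arccos(0.140011)
θ = 81.95°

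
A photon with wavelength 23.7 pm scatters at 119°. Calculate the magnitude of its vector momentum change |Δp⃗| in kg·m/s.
4.5039e-23 kg·m/s

Photon momentum magnitude is p = h/λ.

Initial momentum:
p₀ = h/λ = 6.6261e-34/2.3700e-11 = 2.7958e-23 kg·m/s

After scattering:
λ' = λ + Δλ = 23.7 + 3.6026 = 27.3026 pm
p' = h/λ' = 6.6261e-34/2.7303e-11 = 2.4269e-23 kg·m/s

Momentum is a vector; the scattered photon's direction makes angle θ = 119° with the incident direction. The magnitude of the vector change Δp⃗ = p⃗₀ − p⃗' is found from the law of cosines:
|Δp⃗|² = p₀² + p'² − 2p₀p'cos θ
|Δp⃗|² = (2.7958e-23)² + (2.4269e-23)² − 2·2.7958e-23·2.4269e-23·cos(119°)
|Δp⃗| = 4.5039e-23 kg·m/s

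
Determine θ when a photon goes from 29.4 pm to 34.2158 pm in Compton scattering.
170.01°

First find the wavelength shift:
Δλ = λ' - λ = 34.2158 - 29.4 = 4.8158 pm

Using Δλ = λ_C(1 - cos θ), with λ_C = h/(m_e·c) ≈ 2.42631024 pm:
cos θ = 1 - Δλ/λ_C
cos θ = 1 - 4.8158/2.42631024
cos θ = -0.984825

θ = arccos(-0.984825)
θ = 170.01°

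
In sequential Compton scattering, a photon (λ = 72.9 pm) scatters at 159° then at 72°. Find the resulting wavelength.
79.2680 pm

Apply Compton shift twice:

First scattering at θ₁ = 159°:
Δλ₁ = λ_C(1 - cos(159°))
Δλ₁ = 2.4263 × 1.9336
Δλ₁ = 4.6915 pm

After first scattering:
λ₁ = 72.9 + 4.6915 = 77.5915 pm

Second scattering at θ₂ = 72°:
Δλ₂ = λ_C(1 - cos(72°))
Δλ₂ = 2.4263 × 0.6910
Δλ₂ = 1.6765 pm

Final wavelength:
λ₂ = 77.5915 + 1.6765 = 79.2680 pm

Total shift: Δλ_total = 4.6915 + 1.6765 = 6.3680 pm

(Intermediate values are shown rounded; full precision is carried through to the final answer.)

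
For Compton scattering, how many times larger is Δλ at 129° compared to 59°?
129° produces the larger shift by a factor of 3.360

Calculate both shifts using Δλ = λ_C(1 - cos θ):

For θ₁ = 59°:
Δλ₁ = 2.4263 × (1 - cos(59°))
Δλ₁ = 2.4263 × 0.4850
Δλ₁ = 1.1767 pm

For θ₂ = 129°:
Δλ₂ = 2.4263 × (1 - cos(129°))
Δλ₂ = 2.4263 × 1.6293
Δλ₂ = 3.9532 pm

The 129° angle produces the larger shift.
Ratio: 3.9532/1.1767 = 3.360

(Intermediate values are shown rounded; full precision is carried through to the final answer.)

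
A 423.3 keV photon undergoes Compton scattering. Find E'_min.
159.3297 keV (at θ = 180°)

The scattered photon has minimum energy when its wavelength is maximum, i.e., when the Compton shift Δλ = λ_C(1 − cos θ) is maximum. This occurs at θ = 180° (backscattering), giving Δλ_max = 2λ_C = 4.8526 pm.

Initial wavelength: λ₀ = hc/E₀ = 2.9290 pm
Maximum final wavelength: λ'_max = λ₀ + 2λ_C = 2.9290 + 4.8526 = 7.7816 pm
Minimum final energy: E'_min = hc/λ'_max = 159.3297 keV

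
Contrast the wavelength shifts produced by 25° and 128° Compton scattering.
128° produces the larger shift by a factor of 17.244

Calculate both shifts using Δλ = λ_C(1 - cos θ):

For θ₁ = 25°:
Δλ₁ = 2.4263 × (1 - cos(25°))
Δλ₁ = 2.4263 × 0.0937
Δλ₁ = 0.2273 pm

For θ₂ = 128°:
Δλ₂ = 2.4263 × (1 - cos(128°))
Δλ₂ = 2.4263 × 1.6157
Δλ₂ = 3.9201 pm

The 128° angle produces the larger shift.
Ratio: 3.9201/0.2273 = 17.244

(Intermediate values are shown rounded; full precision is carried through to the final answer.)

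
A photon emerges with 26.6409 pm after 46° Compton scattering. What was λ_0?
25.9000 pm

From λ' = λ + Δλ, we have λ = λ' - Δλ

First calculate the Compton shift:
Δλ = λ_C(1 - cos θ)
Δλ = 2.4263 × (1 - cos(46°))
Δλ = 2.4263 × 0.3053
Δλ = 0.7409 pm

Initial wavelength:
λ = λ' - Δλ
λ = 26.6409 - 0.7409
λ = 25.9000 pm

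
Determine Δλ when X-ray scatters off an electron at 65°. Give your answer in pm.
1.4009 pm

Using the Compton scattering formula:
Δλ = λ_C(1 - cos θ)

where λ_C = h/(m_e·c) ≈ 2.4263 pm is the Compton wavelength of an electron.

For θ = 65°:
cos(65°) = 0.4226
1 - cos(65°) = 0.5774

Δλ = 2.4263 × 0.5774
Δλ = 1.4009 pm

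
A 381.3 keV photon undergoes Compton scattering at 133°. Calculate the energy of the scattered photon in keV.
169.0847 keV

First convert energy to wavelength:
λ = hc/E, with hc ≈ 1239.842 keV·pm (i.e. 1239.842 eV·nm)

For E = 381.3 keV = 381300 eV:
λ = 1239.842 keV·pm / 381.3 keV
λ = 3.2516 pm

Calculate the Compton shift:
Δλ = λ_C(1 - cos(133°)) = 2.4263 × 1.6820
Δλ = 4.0810 pm

Final wavelength:
λ' = 3.2516 + 4.0810 = 7.3327 pm

Final energy:
E' = hc/λ' = 1239.842 / 7.3327 = 169.0847 keV

(Intermediate values are shown rounded; full precision is carried through to the final answer.)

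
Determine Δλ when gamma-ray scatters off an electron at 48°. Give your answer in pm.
0.8028 pm

Using the Compton scattering formula:
Δλ = λ_C(1 - cos θ)

where λ_C = h/(m_e·c) ≈ 2.4263 pm is the Compton wavelength of an electron.

For θ = 48°:
cos(48°) = 0.6691
1 - cos(48°) = 0.3309

Δλ = 2.4263 × 0.3309
Δλ = 0.8028 pm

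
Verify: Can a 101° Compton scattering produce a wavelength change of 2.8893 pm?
Yes, consistent

Calculate the expected shift for θ = 101°:

Δλ_expected = λ_C(1 - cos(101°))
Δλ_expected = 2.4263 × (1 - cos(101°))
Δλ_expected = 2.4263 × 1.1908
Δλ_expected = 2.8893 pm

Given shift: 2.8893 pm
Expected shift: 2.8893 pm
Difference: 0.0000 pm

The values match. This is consistent with Compton scattering at the stated angle.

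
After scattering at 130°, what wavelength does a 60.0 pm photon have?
63.9859 pm

Using the Compton scattering formula:
λ' = λ + Δλ = λ + λ_C(1 - cos θ)

Given:
- Initial wavelength λ = 60.0 pm
- Scattering angle θ = 130°
- Compton wavelength λ_C ≈ 2.4263 pm

Calculate the shift:
Δλ = 2.4263 × (1 - cos(130°))
Δλ = 2.4263 × 1.6428
Δλ = 3.9859 pm

Final wavelength:
λ' = 60.0 + 3.9859 = 63.9859 pm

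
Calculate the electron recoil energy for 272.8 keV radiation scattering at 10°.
2.1947 keV

By energy conservation: K_e = E_initial - E_final

First find the scattered photon energy:
Initial wavelength: λ = hc/E = 4.5449 pm
Compton shift: Δλ = λ_C(1 - cos(10°)) = 0.0369 pm
Final wavelength: λ' = 4.5449 + 0.0369 = 4.5817 pm
Final photon energy: E' = hc/λ' = 270.6053 keV

Electron kinetic energy:
K_e = E - E' = 272.8000 - 270.6053 = 2.1947 keV

(Intermediate values are shown rounded; full precision is carried through to the final answer.)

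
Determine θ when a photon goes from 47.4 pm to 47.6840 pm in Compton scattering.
28.00°

First find the wavelength shift:
Δλ = λ' - λ = 47.6840 - 47.4 = 0.2840 pm

Using Δλ = λ_C(1 - cos θ), with λ_C = h/(m_e·c) ≈ 2.42631024 pm:
cos θ = 1 - Δλ/λ_C
cos θ = 1 - 0.2840/2.42631024
cos θ = 0.882950

θ = arccos(0.882950)
θ = 28.00°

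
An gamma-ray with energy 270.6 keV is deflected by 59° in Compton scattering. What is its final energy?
215.3067 keV

First convert energy to wavelength:
λ = hc/E, with hc ≈ 1239.842 keV·pm (i.e. 1239.842 eV·nm)

For E = 270.6 keV = 270600 eV:
λ = 1239.842 keV·pm / 270.6 keV
λ = 4.5818 pm

Calculate the Compton shift:
Δλ = λ_C(1 - cos(59°)) = 2.4263 × 0.4850
Δλ = 1.1767 pm

Final wavelength:
λ' = 4.5818 + 1.1767 = 5.7585 pm

Final energy:
E' = hc/λ' = 1239.842 / 5.7585 = 215.3067 keV

(Intermediate values are shown rounded; full precision is carried through to the final answer.)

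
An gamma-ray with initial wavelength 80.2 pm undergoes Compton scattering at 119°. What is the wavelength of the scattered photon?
83.8026 pm

Using the Compton scattering formula:
λ' = λ + Δλ = λ + λ_C(1 - cos θ)

Given:
- Initial wavelength λ = 80.2 pm
- Scattering angle θ = 119°
- Compton wavelength λ_C ≈ 2.4263 pm

Calculate the shift:
Δλ = 2.4263 × (1 - cos(119°))
Δλ = 2.4263 × 1.4848
Δλ = 3.6026 pm

Final wavelength:
λ' = 80.2 + 3.6026 = 83.8026 pm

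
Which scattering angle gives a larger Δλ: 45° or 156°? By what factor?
156° produces the larger shift by a factor of 6.533

Calculate both shifts using Δλ = λ_C(1 - cos θ):

For θ₁ = 45°:
Δλ₁ = 2.4263 × (1 - cos(45°))
Δλ₁ = 2.4263 × 0.2929
Δλ₁ = 0.7106 pm

For θ₂ = 156°:
Δλ₂ = 2.4263 × (1 - cos(156°))
Δλ₂ = 2.4263 × 1.9135
Δλ₂ = 4.6429 pm

The 156° angle produces the larger shift.
Ratio: 4.6429/0.7106 = 6.533

(Intermediate values are shown rounded; full precision is carried through to the final answer.)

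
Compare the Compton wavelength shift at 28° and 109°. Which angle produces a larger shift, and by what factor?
109° produces the larger shift by a factor of 11.325

Calculate both shifts using Δλ = λ_C(1 - cos θ):

For θ₁ = 28°:
Δλ₁ = 2.4263 × (1 - cos(28°))
Δλ₁ = 2.4263 × 0.1171
Δλ₁ = 0.2840 pm

For θ₂ = 109°:
Δλ₂ = 2.4263 × (1 - cos(109°))
Δλ₂ = 2.4263 × 1.3256
Δλ₂ = 3.2162 pm

The 109° angle produces the larger shift.
Ratio: 3.2162/0.2840 = 11.325

(Intermediate values are shown rounded; full precision is carried through to the final answer.)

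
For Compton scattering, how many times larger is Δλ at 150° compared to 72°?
150° produces the larger shift by a factor of 2.701

Calculate both shifts using Δλ = λ_C(1 - cos θ):

For θ₁ = 72°:
Δλ₁ = 2.4263 × (1 - cos(72°))
Δλ₁ = 2.4263 × 0.6910
Δλ₁ = 1.6765 pm

For θ₂ = 150°:
Δλ₂ = 2.4263 × (1 - cos(150°))
Δλ₂ = 2.4263 × 1.8660
Δλ₂ = 4.5276 pm

The 150° angle produces the larger shift.
Ratio: 4.5276/1.6765 = 2.701

(Intermediate values are shown rounded; full precision is carried through to the final answer.)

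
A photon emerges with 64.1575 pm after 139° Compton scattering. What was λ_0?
59.9000 pm

From λ' = λ + Δλ, we have λ = λ' - Δλ

First calculate the Compton shift:
Δλ = λ_C(1 - cos θ)
Δλ = 2.4263 × (1 - cos(139°))
Δλ = 2.4263 × 1.7547
Δλ = 4.2575 pm

Initial wavelength:
λ = λ' - Δλ
λ = 64.1575 - 4.2575
λ = 59.9000 pm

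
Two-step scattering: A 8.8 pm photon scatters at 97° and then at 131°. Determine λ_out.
15.5401 pm

Apply Compton shift twice:

First scattering at θ₁ = 97°:
Δλ₁ = λ_C(1 - cos(97°))
Δλ₁ = 2.4263 × 1.1219
Δλ₁ = 2.7220 pm

After first scattering:
λ₁ = 8.8 + 2.7220 = 11.5220 pm

Second scattering at θ₂ = 131°:
Δλ₂ = λ_C(1 - cos(131°))
Δλ₂ = 2.4263 × 1.6561
Δλ₂ = 4.0181 pm

Final wavelength:
λ₂ = 11.5220 + 4.0181 = 15.5401 pm

Total shift: Δλ_total = 2.7220 + 4.0181 = 6.7401 pm

(Intermediate values are shown rounded; full precision is carried through to the final answer.)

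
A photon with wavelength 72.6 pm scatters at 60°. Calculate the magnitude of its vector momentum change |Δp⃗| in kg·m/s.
9.0527e-24 kg·m/s

Photon momentum magnitude is p = h/λ.

Initial momentum:
p₀ = h/λ = 6.6261e-34/7.2600e-11 = 9.1268e-24 kg·m/s

After scattering:
λ' = λ + Δλ = 72.6 + 1.2132 = 73.8132 pm
p' = h/λ' = 6.6261e-34/7.3813e-11 = 8.9768e-24 kg·m/s

Momentum is a vector; the scattered photon's direction makes angle θ = 60° with the incident direction. The magnitude of the vector change Δp⃗ = p⃗₀ − p⃗' is found from the law of cosines:
|Δp⃗|² = p₀² + p'² − 2p₀p'cos θ
|Δp⃗|² = (9.1268e-24)² + (8.9768e-24)² − 2·9.1268e-24·8.9768e-24·cos(60°)
|Δp⃗| = 9.0527e-24 kg·m/s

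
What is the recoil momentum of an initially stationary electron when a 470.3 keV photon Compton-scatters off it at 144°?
3.3230e-22 kg·m/s

The electron is initially at rest, so by conservation of momentum:
p⃗_e = p⃗₀ − p⃗'  (incident photon momentum minus scattered photon momentum)

Photon momentum magnitudes (p = h/λ = E/c):
λ₀ = hc/E₀ = 2.6363 pm → p₀ = h/λ₀ = 2.5134e-22 kg·m/s
Δλ = λ_C(1 − cos 144°) = 4.3892 pm
λ' = 7.0255 pm → p' = h/λ' = 9.4314e-23 kg·m/s

The scattered photon makes angle θ = 144° with the incident direction, so by the law of cosines:
|p⃗_e|² = p₀² + p'² − 2p₀p'cos θ
|p⃗_e|² = (2.5134e-22)² + (9.4314e-23)² − 2·2.5134e-22·9.4314e-23·cos(144°)
|p⃗_e| = 3.3230e-22 kg·m/s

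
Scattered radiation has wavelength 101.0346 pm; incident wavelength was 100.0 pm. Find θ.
55.00°

First find the wavelength shift:
Δλ = λ' - λ = 101.0346 - 100.0 = 1.0346 pm

Using Δλ = λ_C(1 - cos θ), with λ_C = h/(m_e·c) ≈ 2.42631024 pm:
cos θ = 1 - Δλ/λ_C
cos θ = 1 - 1.0346/2.42631024
cos θ = 0.573591

θ = arccos(0.573591)
θ = 55.00°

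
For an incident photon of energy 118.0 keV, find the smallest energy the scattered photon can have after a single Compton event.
80.7202 keV (at θ = 180°)

The scattered photon has minimum energy when its wavelength is maximum, i.e., when the Compton shift Δλ = λ_C(1 − cos θ) is maximum. This occurs at θ = 180° (backscattering), giving Δλ_max = 2λ_C = 4.8526 pm.

Initial wavelength: λ₀ = hc/E₀ = 10.5071 pm
Maximum final wavelength: λ'_max = λ₀ + 2λ_C = 10.5071 + 4.8526 = 15.3598 pm
Minimum final energy: E'_min = hc/λ'_max = 80.7202 keV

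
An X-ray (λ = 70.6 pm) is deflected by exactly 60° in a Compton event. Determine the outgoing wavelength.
71.8132 pm

Using the Compton formula: λ' = λ + λ_C(1 − cos θ)

For θ = 60°, cos θ = 1/2 (exact) = 0.5000, so:
1 − cos 60° = 1 − (1/2) = 0.5000

Δλ = λ_C × 0.5000 = 2.4263 × 0.5000 = 1.2132 pm

λ' = 70.6 + 1.2132 = 71.8132 pm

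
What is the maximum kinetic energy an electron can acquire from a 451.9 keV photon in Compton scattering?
288.6822 keV

Maximum energy transfer occurs at θ = 180° (backscattering).

Initial photon: E₀ = 451.9 keV → λ₀ = 2.7436 pm

Maximum Compton shift (at 180°):
Δλ_max = 2λ_C = 2 × 2.4263 = 4.8526 pm

Final wavelength:
λ' = 2.7436 + 4.8526 = 7.5962 pm

Minimum photon energy (maximum energy to electron):
E'_min = hc/λ' = 163.2178 keV

Maximum electron kinetic energy:
K_max = E₀ - E'_min = 451.9000 - 163.2178 = 288.6822 keV

(Intermediate values are shown rounded; full precision is carried through to the final answer.)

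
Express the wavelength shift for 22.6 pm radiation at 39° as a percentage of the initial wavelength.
2.3925%

Calculate the Compton shift:
Δλ = λ_C(1 - cos(39°))
Δλ = 2.4263 × (1 - cos(39°))
Δλ = 2.4263 × 0.2229
Δλ = 0.5407 pm

Percentage change:
(Δλ/λ₀) × 100 = (0.5407/22.6) × 100
= 2.3925%

(Intermediate values are shown rounded; full precision is carried through to the final answer.)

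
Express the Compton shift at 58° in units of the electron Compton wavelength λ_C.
0.4701 λ_C

The Compton shift formula is:
Δλ = λ_C(1 - cos θ)

Dividing both sides by λ_C:
Δλ/λ_C = 1 - cos θ

For θ = 58°:
Δλ/λ_C = 1 - cos(58°)
Δλ/λ_C = 1 - 0.5299
Δλ/λ_C = 0.4701

This means the shift is 0.4701 × λ_C = 1.1406 pm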